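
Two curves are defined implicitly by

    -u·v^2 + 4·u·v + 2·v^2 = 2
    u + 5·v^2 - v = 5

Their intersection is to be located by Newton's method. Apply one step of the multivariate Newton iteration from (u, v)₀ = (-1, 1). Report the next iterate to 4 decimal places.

At (-1, 1): F = (-3.0000, -2.0000).
Jacobian J = [[-v^2 + 4·v, -2·u·v + 4·u + 4·v], [1, 10·v - 1]].
At the point, J = [[3.0000, 2.0000], [1.0000, 9.0000]] (det J = 25.0000).
Solving J·Δ = −F gives Δ = (0.9200, 0.1200).
Then the next iterate is (u, v)₁ = (-0.0800, 1.1200).

(-0.0800, 1.1200)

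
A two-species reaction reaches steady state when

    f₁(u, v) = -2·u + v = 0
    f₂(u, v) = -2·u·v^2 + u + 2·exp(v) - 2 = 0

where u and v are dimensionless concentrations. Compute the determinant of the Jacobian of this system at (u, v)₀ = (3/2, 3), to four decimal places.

J = [[-2, 1], [-2·v^2 + 1, -4·u·v + 2·exp(v)]].
At the point, J = [[-2.0000, 1.0000], [-17.0000, 22.171074]].
det J = -27.3421.

-27.3421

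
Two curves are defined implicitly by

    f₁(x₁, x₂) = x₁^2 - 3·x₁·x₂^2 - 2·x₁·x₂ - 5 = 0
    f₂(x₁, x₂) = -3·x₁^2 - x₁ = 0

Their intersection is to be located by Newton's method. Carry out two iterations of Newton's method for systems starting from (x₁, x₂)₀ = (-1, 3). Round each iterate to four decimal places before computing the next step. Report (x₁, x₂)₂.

(-0.4154, 1.8934)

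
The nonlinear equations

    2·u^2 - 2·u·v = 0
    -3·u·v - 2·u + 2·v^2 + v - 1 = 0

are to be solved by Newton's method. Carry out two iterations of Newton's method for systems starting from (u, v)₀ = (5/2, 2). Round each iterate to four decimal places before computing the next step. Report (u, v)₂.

(-0.1401, -0.5254)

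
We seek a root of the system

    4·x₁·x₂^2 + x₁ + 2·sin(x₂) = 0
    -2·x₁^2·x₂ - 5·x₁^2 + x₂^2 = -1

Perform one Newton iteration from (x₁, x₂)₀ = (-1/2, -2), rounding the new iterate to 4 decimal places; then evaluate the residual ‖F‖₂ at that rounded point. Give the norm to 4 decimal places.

3.4191

At (-1/2, -2): F = (-10.318595, 4.7500).
Jacobian J = [[4·x₂^2 + 1, 8·x₁·x₂ + 2·cos(x₂)], [-4·x₁·x₂ - 10·x₁, -2·x₁^2 + 2·x₂]].
At the point, J = [[17.0000, 7.167706], [1.0000, -4.5000]] (det J = -83.667706).
Solving J·Δ = −F gives Δ = (0.1481, 1.0885).
Then the next iterate is (x₁, x₂)₁ = (-0.3519, -0.9115).
Re-evaluating at (-0.3519, -0.9115): F = (-3.102226, 1.437413), so ‖F‖₂ = 3.4191.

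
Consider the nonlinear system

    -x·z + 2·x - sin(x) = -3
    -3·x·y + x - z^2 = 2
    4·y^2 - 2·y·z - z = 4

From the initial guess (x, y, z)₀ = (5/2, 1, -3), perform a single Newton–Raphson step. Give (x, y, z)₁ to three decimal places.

At (5/2, 1, -3): F = (14.90153, -16.000, 9.000).
Jacobian J = [[-z - cos(x) + 2, 0, -x], [-3·y + 1, -3·x, -2·z], [0, 8·y - 2·z, -2·y - 1]].
At the point, J = [[5.80114, 0.000, -2.500], [-2.000, -7.500, 6.000], [0.000, 14.000, -3.000]] (det J = -286.77033).
Solving J·Δ = −F gives Δ = (-1.831, -0.276, 1.711).
Then the next iterate is (x, y, z)₁ = (0.669, 0.724, -1.289).

(0.669, 0.724, -1.289)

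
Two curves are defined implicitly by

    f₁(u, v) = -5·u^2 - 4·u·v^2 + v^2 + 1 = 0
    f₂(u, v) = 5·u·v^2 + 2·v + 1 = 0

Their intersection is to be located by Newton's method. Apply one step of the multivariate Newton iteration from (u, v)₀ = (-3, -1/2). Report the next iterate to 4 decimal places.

At (-3, -1/2): F = (-40.7500, -3.7500).
Jacobian J = [[-10·u - 4·v^2, -8·u·v + 2·v], [5·v^2, 10·u·v + 2]].
At the point, J = [[29.0000, -13.0000], [1.2500, 17.0000]] (det J = 509.2500).
Solving J·Δ = −F gives Δ = (1.4561, 0.1135).
Then the next iterate is (u, v)₁ = (-1.5439, -0.3865).

(-1.5439, -0.3865)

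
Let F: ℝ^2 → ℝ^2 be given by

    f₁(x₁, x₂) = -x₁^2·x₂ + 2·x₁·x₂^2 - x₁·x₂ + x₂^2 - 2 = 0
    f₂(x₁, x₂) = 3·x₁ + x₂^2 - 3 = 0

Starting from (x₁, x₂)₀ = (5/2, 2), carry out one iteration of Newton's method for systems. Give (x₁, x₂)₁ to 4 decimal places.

(0.6923, 1.2308)

At (5/2, 2): F = (4.5000, 8.5000).
Jacobian J = [[-2·x₁·x₂ + 2·x₂^2 - x₂, -x₁^2 + 4·x₁·x₂ - x₁ + 2·x₂], [3, 2·x₂]].
At the point, J = [[-4.0000, 15.2500], [3.0000, 4.0000]] (det J = -61.7500).
Solving J·Δ = −F gives Δ = (-1.8077, -0.7692).
Then the next iterate is (x₁, x₂)₁ = (0.6923, 1.2308).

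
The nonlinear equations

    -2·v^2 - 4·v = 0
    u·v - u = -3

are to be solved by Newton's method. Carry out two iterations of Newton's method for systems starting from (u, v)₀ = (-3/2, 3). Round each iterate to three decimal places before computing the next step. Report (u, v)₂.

(-43.231, 0.298)

At (-3/2, 3): F = (-30.000, 0.000).
Jacobian J = [[0, -4·v - 4], [v - 1, u]].
At the point, J = [[0.000, -16.000], [2.000, -1.500]] (det J = 32.000).
Solving J·Δ = −F gives Δ = (-1.406, -1.875).
Then the next iterate is (u, v)₁ = (-2.906, 1.125).
Round to (-2.906, 1.125) and repeat: F = (-7.03125, 2.63675), J = [[0.000, -8.500], [0.125, -2.906]].
Δ = (-40.325, -0.827), so (u, v)₂ = (-43.231, 0.298).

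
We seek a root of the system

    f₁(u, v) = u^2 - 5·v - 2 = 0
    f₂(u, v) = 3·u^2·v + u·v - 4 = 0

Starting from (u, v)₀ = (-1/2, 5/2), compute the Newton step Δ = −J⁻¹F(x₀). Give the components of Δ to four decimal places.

(-0.8094, -2.6881)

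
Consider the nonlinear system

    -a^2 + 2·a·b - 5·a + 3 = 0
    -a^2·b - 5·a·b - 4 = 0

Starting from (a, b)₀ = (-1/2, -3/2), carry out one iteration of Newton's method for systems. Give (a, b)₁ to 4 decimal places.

(0.3013, -0.3590)

At (-1/2, -3/2): F = (6.7500, -7.3750).
Jacobian J = [[-2·a + 2·b - 5, 2·a], [-2·a·b - 5·b, -a^2 - 5·a]].
At the point, J = [[-7.0000, -1.0000], [6.0000, 2.2500]] (det J = -9.7500).
Solving J·Δ = −F gives Δ = (0.8013, 1.1410).
Then the next iterate is (a, b)₁ = (0.3013, -0.3590).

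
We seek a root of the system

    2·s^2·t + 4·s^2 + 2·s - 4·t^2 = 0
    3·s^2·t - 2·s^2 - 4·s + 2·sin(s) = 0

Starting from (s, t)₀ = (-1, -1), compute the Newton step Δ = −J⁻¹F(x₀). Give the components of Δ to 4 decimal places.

(0.1931, 0.4386)

At (-1, -1): F = (-4.0000, -2.682942).
Jacobian J = [[4·s·t + 8·s + 2, 2·s^2 - 8·t], [6·s·t - 4·s + 2·cos(s) - 4, 3·s^2]].
At the point, J = [[-2.0000, 10.0000], [7.080605, 3.0000]] (det J = -76.806046).
Solving J·Δ = −F gives Δ = (0.1931, 0.4386).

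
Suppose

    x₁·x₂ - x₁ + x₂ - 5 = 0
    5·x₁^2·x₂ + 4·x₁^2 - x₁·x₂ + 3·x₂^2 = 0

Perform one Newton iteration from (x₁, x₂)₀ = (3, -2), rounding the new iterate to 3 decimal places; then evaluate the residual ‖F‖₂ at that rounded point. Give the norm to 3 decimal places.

4485.719

At (3, -2): F = (-16.000, -36.000).
Jacobian J = [[x₂ - 1, x₁ + 1], [10·x₁·x₂ + 8·x₁ - x₂, 5·x₁^2 - x₁ + 6·x₂]].
At the point, J = [[-3.000, 4.000], [-34.000, 30.000]] (det J = 46.000).
Solving J·Δ = −F gives Δ = (7.304, 9.478).
Then the next iterate is (x₁, x₂)₁ = (10.304, 7.478).
Re-evaluating at (10.304, 7.478): F = (69.22731, 4485.18444), so ‖F‖₂ = 4485.719.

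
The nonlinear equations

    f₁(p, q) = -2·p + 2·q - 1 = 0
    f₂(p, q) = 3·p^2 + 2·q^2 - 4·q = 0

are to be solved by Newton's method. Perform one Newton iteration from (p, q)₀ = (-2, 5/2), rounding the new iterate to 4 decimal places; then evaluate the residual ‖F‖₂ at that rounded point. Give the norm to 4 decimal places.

At (-2, 5/2): F = (8.0000, 14.5000).
Jacobian J = [[-2, 2], [6·p, 4·q - 4]].
At the point, J = [[-2.0000, 2.0000], [-12.0000, 6.0000]] (det J = 12.0000).
Solving J·Δ = −F gives Δ = (-1.5833, -5.5833).
Then the next iterate is (p, q)₁ = (-3.5833, -3.0833).
Re-evaluating at (-3.5833, -3.0833): F = (0.0000, 69.866794), so ‖F‖₂ = 69.8668.

69.8668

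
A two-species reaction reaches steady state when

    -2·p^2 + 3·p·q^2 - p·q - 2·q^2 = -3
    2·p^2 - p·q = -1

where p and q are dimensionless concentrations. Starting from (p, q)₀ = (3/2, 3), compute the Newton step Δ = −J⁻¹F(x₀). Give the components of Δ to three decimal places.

(-0.567, -0.467)

At (3/2, 3): F = (16.500, 1.000).
Jacobian J = [[-4·p + 3·q^2 - q, 6·p·q - p - 4·q], [4·p - q, -p]].
At the point, J = [[18.000, 13.500], [3.000, -1.500]] (det J = -67.500).
Solving J·Δ = −F gives Δ = (-0.567, -0.467).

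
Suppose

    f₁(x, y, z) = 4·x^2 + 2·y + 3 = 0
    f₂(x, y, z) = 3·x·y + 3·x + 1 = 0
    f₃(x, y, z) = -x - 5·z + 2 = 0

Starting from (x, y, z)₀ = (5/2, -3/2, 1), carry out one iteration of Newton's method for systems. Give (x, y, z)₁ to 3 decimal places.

(1.239, -1.386, 0.152)

At (5/2, -3/2, 1): F = (25.000, -2.750, -5.500).
Jacobian J = [[8·x, 2, 0], [3·y + 3, 3·x, 0], [-1, 0, -5]].
At the point, J = [[20.000, 2.000, 0.000], [-1.500, 7.500, 0.000], [-1.000, 0.000, -5.000]] (det J = -765.000).
Solving J·Δ = −F gives Δ = (-1.261, 0.114, -0.848).
Then the next iterate is (x, y, z)₁ = (1.239, -1.386, 0.152).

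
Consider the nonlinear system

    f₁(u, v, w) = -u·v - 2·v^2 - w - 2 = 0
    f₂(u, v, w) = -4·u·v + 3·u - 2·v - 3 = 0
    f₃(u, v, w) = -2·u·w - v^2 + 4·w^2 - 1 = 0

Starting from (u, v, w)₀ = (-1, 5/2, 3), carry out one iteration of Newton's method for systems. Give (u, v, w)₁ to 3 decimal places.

At (-1, 5/2, 3): F = (-15.000, -1.000, 34.750).
Jacobian J = [[-v, -u - 4·v, -1], [-4·v + 3, -4·u - 2, 0], [-2·w, -2·v, -2·u + 8·w]].
At the point, J = [[-2.500, -9.000, -1.000], [-7.000, 2.000, 0.000], [-6.000, -5.000, 26.000]] (det J = -1815.000).
Solving J·Δ = −F gives Δ = (-0.523, -1.331, -1.713).
Then the next iterate is (u, v, w)₁ = (-1.523, 1.169, 1.287).

(-1.523, 1.169, 1.287)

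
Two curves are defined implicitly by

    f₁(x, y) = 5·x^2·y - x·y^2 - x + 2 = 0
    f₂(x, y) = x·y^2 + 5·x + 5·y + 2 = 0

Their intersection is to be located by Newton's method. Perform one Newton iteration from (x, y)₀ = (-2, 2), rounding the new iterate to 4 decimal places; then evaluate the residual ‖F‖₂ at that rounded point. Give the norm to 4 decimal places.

At (-2, 2): F = (52.0000, -6.0000).
Jacobian J = [[10·x·y - y^2 - 1, 5·x^2 - 2·x·y], [y^2 + 5, 2·x·y + 5]].
At the point, J = [[-45.0000, 28.0000], [9.0000, -3.0000]] (det J = -117.0000).
Solving J·Δ = −F gives Δ = (0.1026, -1.6923).
Then the next iterate is (x, y)₁ = (-1.8974, 0.3077).
Re-evaluating at (-1.8974, 0.3077): F = (9.615840, -6.128144), so ‖F‖₂ = 11.4026.

11.4026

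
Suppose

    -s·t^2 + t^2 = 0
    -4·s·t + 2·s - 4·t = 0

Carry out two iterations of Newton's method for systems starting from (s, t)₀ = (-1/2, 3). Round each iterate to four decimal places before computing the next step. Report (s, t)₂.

(-1.5473, 0.3562)

At (-1/2, 3): F = (13.5000, -7.0000).
Jacobian J = [[-t^2, -2·s·t + 2·t], [-4·t + 2, -4·s - 4]].
At the point, J = [[-9.0000, 9.0000], [-10.0000, -2.0000]] (det J = 108.0000).
Solving J·Δ = −F gives Δ = (-0.3333, -1.8333).
Then the next iterate is (s, t)₁ = (-0.8333, 1.1667).
Round to (-0.8333, 1.1667) and repeat: F = (2.495468, -2.444556), J = [[-1.361189, 4.277822], [-2.6668, -0.6668]].
Δ = (-0.7140, -0.8105), so (s, t)₂ = (-1.5473, 0.3562).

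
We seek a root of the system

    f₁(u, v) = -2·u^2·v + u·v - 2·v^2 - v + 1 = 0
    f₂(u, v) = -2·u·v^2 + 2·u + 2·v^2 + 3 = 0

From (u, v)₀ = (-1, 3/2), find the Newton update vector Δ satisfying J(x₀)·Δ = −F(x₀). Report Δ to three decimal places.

At (-1, 3/2): F = (-9.500, 10.000).
Jacobian J = [[-4·u·v + v, -2·u^2 + u - 4·v - 1], [-2·v^2 + 2, -4·u·v + 4·v]].
At the point, J = [[7.500, -10.000], [-2.500, 12.000]] (det J = 65.000).
Solving J·Δ = −F gives Δ = (0.215, -0.788).

(0.215, -0.788)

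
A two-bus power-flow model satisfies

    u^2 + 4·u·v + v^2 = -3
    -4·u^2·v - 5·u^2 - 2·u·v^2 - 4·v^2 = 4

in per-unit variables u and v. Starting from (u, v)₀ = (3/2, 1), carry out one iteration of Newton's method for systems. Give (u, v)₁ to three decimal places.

(1.947, -0.923)

At (3/2, 1): F = (12.250, -31.250).
Jacobian J = [[2·u + 4·v, 4·u + 2·v], [-8·u·v - 10·u - 2·v^2, -4·u^2 - 4·u·v - 8·v]].
At the point, J = [[7.000, 8.000], [-29.000, -23.000]] (det J = 71.000).
Solving J·Δ = −F gives Δ = (0.447, -1.923).
Then the next iterate is (u, v)₁ = (1.947, -0.923).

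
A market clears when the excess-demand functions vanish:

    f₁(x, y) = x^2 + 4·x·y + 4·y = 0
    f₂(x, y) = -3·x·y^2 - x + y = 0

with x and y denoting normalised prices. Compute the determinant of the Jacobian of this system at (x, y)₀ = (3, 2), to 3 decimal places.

-282.000

J = [[2·x + 4·y, 4·x + 4], [-3·y^2 - 1, -6·x·y + 1]].
At the point, J = [[14.000, 16.000], [-13.000, -35.000]].
det J = -282.000.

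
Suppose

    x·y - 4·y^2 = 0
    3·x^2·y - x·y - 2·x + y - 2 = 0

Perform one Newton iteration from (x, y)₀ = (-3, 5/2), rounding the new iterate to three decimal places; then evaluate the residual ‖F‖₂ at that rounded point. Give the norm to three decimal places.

At (-3, 5/2): F = (-32.500, 81.500).
Jacobian J = [[y, x - 8·y], [6·x·y - y - 2, 3·x^2 - x + 1]].
At the point, J = [[2.500, -23.000], [-49.500, 31.000]] (det J = -1061.000).
Solving J·Δ = −F gives Δ = (0.817, -1.324).
Then the next iterate is (x, y)₁ = (-2.183, 1.176).
Re-evaluating at (-2.183, 1.176): F = (-8.09911, 22.92185), so ‖F‖₂ = 24.311.

24.311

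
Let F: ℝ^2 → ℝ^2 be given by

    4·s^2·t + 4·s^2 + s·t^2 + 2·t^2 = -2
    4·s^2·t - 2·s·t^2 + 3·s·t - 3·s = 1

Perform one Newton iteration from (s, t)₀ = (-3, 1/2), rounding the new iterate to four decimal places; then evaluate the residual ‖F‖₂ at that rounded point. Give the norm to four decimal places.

16.2214

At (-3, 1/2): F = (55.7500, 23.0000).
Jacobian J = [[8·s·t + 8·s + t^2, 4·s^2 + 2·s·t + 4·t], [8·s·t - 2·t^2 + 3·t - 3, 4·s^2 - 4·s·t + 3·s]].
At the point, J = [[-35.7500, 35.0000], [-14.0000, 33.0000]] (det J = -689.7500).
Solving J·Δ = −F gives Δ = (1.5002, -0.0605).
Then the next iterate is (s, t)₁ = (-1.4998, 0.4395).
Re-evaluating at (-1.4998, 0.4395): F = (15.048664, 6.055762), so ‖F‖₂ = 16.2214.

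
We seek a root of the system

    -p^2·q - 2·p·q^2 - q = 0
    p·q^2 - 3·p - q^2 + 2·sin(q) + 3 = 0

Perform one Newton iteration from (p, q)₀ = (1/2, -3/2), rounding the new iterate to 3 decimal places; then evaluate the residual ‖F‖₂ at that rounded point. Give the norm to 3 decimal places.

0.891

At (1/2, -3/2): F = (-0.375, -1.61999).
Jacobian J = [[-2·p·q - 2·q^2, -p^2 - 4·p·q - 1], [q^2 - 3, 2·p·q - 2·q + 2·cos(q)]].
At the point, J = [[-3.000, 1.750], [-0.750, 1.64147]] (det J = -3.61192).
Solving J·Δ = −F gives Δ = (0.614, 1.268).
Then the next iterate is (p, q)₁ = (1.114, -0.232).
Re-evaluating at (1.114, -0.232): F = (0.39999, -0.79571), so ‖F‖₂ = 0.891.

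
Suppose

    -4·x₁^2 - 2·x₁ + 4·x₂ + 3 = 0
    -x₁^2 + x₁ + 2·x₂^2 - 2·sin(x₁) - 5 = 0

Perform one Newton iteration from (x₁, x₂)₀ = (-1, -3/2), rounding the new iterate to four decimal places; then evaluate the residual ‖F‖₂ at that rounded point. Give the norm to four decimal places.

2.5055

At (-1, -3/2): F = (-5.0000, -0.817058).
Jacobian J = [[-8·x₁ - 2, 4], [-2·x₁ - 2·cos(x₁) + 1, 4·x₂]].
At the point, J = [[6.0000, 4.0000], [1.919395, -6.0000]] (det J = -43.677582).
Solving J·Δ = −F gives Δ = (0.7617, 0.1075).
Then the next iterate is (x₁, x₂)₁ = (-0.2383, -1.3925).
Re-evaluating at (-0.2383, -1.3925): F = (-2.320548, -0.944872), so ‖F‖₂ = 2.5055.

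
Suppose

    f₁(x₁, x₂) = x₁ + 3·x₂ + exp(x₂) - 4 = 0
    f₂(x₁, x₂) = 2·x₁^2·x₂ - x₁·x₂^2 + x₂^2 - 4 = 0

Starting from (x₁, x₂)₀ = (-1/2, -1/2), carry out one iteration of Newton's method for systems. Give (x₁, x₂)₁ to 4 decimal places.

At (-1/2, -1/2): F = (-5.393469, -3.8750).
Jacobian J = [[1, exp(x₂) + 3], [4·x₁·x₂ - x₂^2, 2·x₁^2 - 2·x₁·x₂ + 2·x₂]].
At the point, J = [[1.0000, 3.606531], [0.7500, -1.0000]] (det J = -3.704898).
Solving J·Δ = −F gives Δ = (5.2279, 0.0459).
Then the next iterate is (x₁, x₂)₁ = (4.7279, -0.4541).

(4.7279, -0.4541)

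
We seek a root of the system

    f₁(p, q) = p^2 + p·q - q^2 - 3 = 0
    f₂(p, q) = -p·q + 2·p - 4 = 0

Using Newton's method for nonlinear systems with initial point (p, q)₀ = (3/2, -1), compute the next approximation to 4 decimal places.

At (3/2, -1): F = (-3.2500, 0.5000).
Jacobian J = [[2·p + q, p - 2·q], [-q + 2, -p]].
At the point, J = [[2.0000, 3.5000], [3.0000, -1.5000]] (det J = -13.5000).
Solving J·Δ = −F gives Δ = (0.2315, 0.7963).
Then the next iterate is (p, q)₁ = (1.7315, -0.2037).

(1.7315, -0.2037)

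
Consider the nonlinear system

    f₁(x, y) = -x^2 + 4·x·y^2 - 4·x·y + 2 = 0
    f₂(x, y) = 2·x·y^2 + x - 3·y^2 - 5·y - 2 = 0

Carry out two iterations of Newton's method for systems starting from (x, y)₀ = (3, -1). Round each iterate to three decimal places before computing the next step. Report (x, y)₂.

(1.193, -0.188)

At (3, -1): F = (17.000, 9.000).
Jacobian J = [[-2·x + 4·y^2 - 4·y, 8·x·y - 4·x], [2·y^2 + 1, 4·x·y - 6·y - 5]].
At the point, J = [[2.000, -36.000], [3.000, -11.000]] (det J = 86.000).
Solving J·Δ = −F gives Δ = (-1.593, 0.384).
Then the next iterate is (x, y)₁ = (1.407, -0.616).
Round to (1.407, -0.616) and repeat: F = (5.62278, 2.41642), J = [[1.16782, -12.56170], [1.75891, -4.77085]].
Δ = (-0.214, 0.428), so (x, y)₂ = (1.193, -0.188).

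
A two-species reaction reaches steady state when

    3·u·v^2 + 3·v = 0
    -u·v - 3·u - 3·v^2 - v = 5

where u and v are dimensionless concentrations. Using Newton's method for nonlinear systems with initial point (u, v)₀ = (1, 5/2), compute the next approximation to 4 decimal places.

At (1, 5/2): F = (26.2500, -31.7500).
Jacobian J = [[3·v^2, 6·u·v + 3], [-v - 3, -u - 6·v - 1]].
At the point, J = [[18.7500, 18.0000], [-5.5000, -17.0000]] (det J = -219.7500).
Solving J·Δ = −F gives Δ = (0.5700, -2.0520).
Then the next iterate is (u, v)₁ = (1.5700, 0.4480).

(1.5700, 0.4480)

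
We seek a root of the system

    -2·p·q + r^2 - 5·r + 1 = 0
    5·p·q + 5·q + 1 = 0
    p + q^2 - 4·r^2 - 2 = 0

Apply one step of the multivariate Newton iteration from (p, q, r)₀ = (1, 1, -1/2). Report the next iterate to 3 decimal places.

(0.150, 0.325, 0.300)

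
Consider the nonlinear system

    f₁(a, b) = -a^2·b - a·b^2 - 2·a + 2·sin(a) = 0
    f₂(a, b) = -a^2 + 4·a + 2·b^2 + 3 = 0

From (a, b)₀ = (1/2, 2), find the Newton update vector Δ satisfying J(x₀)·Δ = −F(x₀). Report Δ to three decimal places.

At (1/2, 2): F = (-2.54115, 12.750).
Jacobian J = [[-2·a·b - b^2 + 2·cos(a) - 2, -a^2 - 2·a·b], [-2·a + 4, 4·b]].
At the point, J = [[-6.24483, -2.250], [3.000, 8.000]] (det J = -43.20868).
Solving J·Δ = −F gives Δ = (0.193, -1.666).

(0.193, -1.666)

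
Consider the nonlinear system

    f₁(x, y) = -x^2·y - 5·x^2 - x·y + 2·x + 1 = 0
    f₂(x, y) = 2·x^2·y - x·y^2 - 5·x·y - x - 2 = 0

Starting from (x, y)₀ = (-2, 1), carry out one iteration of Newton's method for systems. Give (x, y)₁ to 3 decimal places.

(-1.019, 0.760)

At (-2, 1): F = (-25.000, 20.000).
Jacobian J = [[-2·x·y - 10·x - y + 2, -x^2 - x], [4·x·y - y^2 - 5·y - 1, 2·x^2 - 2·x·y - 5·x]].
At the point, J = [[25.000, -2.000], [-15.000, 22.000]] (det J = 520.000).
Solving J·Δ = −F gives Δ = (0.981, -0.240).
Then the next iterate is (x, y)₁ = (-1.019, 0.760).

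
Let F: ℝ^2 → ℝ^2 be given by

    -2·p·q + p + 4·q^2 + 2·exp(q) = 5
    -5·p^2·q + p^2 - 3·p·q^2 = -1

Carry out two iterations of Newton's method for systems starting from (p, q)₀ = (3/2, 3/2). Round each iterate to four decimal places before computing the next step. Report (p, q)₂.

(0.8512, 0.6493)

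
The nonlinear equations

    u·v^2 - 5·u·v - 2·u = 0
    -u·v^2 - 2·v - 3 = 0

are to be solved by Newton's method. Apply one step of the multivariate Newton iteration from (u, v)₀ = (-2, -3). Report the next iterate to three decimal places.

At (-2, -3): F = (-44.000, 21.000).
Jacobian J = [[v^2 - 5·v - 2, 2·u·v - 5·u], [-v^2, -2·u·v - 2]].
At the point, J = [[22.000, 22.000], [-9.000, -14.000]] (det J = -110.000).
Solving J·Δ = −F gives Δ = (1.400, 0.600).
Then the next iterate is (u, v)₁ = (-0.600, -2.400).

(-0.600, -2.400)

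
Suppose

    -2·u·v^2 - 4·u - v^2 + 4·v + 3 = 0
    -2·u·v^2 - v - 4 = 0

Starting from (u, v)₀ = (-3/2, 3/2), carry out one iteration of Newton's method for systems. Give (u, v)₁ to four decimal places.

At (-3/2, 3/2): F = (19.5000, 1.2500).
Jacobian J = [[-2·v^2 - 4, -4·u·v - 2·v + 4], [-2·v^2, -4·u·v - 1]].
At the point, J = [[-8.5000, 10.0000], [-4.5000, 8.0000]] (det J = -23.0000).
Solving J·Δ = −F gives Δ = (6.2391, 3.3533).
Then the next iterate is (u, v)₁ = (4.7391, 4.8533).

(4.7391, 4.8533)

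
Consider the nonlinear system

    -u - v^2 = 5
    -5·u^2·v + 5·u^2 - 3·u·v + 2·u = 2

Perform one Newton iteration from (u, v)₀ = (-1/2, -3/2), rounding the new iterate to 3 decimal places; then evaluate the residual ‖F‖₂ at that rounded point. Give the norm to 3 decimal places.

4.785

At (-1/2, -3/2): F = (-6.750, -2.125).
Jacobian J = [[-1, -2·v], [-10·u·v + 10·u - 3·v + 2, -5·u^2 - 3·u]].
At the point, J = [[-1.000, 3.000], [-6.000, 0.250]] (det J = 17.750).
Solving J·Δ = −F gives Δ = (-0.264, 2.162).
Then the next iterate is (u, v)₁ = (-0.764, 0.662).
Re-evaluating at (-0.764, 0.662): F = (-4.67424, -1.02425), so ‖F‖₂ = 4.785.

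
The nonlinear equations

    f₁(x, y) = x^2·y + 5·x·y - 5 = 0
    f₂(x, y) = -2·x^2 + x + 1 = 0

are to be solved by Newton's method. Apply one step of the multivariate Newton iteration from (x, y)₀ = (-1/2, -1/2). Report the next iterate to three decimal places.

At (-1/2, -1/2): F = (-3.875, 0.000).
Jacobian J = [[2·x·y + 5·y, x^2 + 5·x], [-4·x + 1, 0]].
At the point, J = [[-2.000, -2.250], [3.000, 0.000]] (det J = 6.750).
Solving J·Δ = −F gives Δ = (0.000, -1.722).
Then the next iterate is (x, y)₁ = (-0.500, -2.222).

(-0.500, -2.222)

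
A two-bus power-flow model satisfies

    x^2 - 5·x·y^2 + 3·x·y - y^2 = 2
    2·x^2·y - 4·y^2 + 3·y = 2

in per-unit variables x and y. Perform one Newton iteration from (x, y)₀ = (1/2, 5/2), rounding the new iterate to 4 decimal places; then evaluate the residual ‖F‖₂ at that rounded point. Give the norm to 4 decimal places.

At (1/2, 5/2): F = (-19.8750, -18.2500).
Jacobian J = [[2·x - 5·y^2 + 3·y, -10·x·y + 3·x - 2·y], [4·x·y, 2·x^2 - 8·y + 3]].
At the point, J = [[-22.7500, -16.0000], [5.0000, -16.5000]] (det J = 455.3750).
Solving J·Δ = −F gives Δ = (-0.0789, -1.1300).
Then the next iterate is (x, y)₁ = (0.4211, 1.3700).
Re-evaluating at (0.4211, 1.3700): F = (-5.920667, -4.911729), so ‖F‖₂ = 7.6928.

7.6928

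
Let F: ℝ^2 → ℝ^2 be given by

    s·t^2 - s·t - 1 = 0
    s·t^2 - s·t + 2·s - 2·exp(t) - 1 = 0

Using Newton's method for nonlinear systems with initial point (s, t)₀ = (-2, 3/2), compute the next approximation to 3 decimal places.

At (-2, 3/2): F = (-2.500, -15.46338).
Jacobian J = [[t^2 - t, 2·s·t - s], [t^2 - t + 2, 2·s·t - s - 2·exp(t)]].
At the point, J = [[0.750, -4.000], [2.750, -12.96338]] (det J = 1.27747).
Solving J·Δ = −F gives Δ = (23.050, 3.697).
Then the next iterate is (s, t)₁ = (21.050, 5.197).

(21.050, 5.197)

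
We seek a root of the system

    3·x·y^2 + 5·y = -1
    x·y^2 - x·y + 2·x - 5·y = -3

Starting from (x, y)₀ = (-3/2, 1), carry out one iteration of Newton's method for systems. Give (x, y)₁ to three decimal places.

At (-3/2, 1): F = (1.500, -5.000).
Jacobian J = [[3·y^2, 6·x·y + 5], [y^2 - y + 2, 2·x·y - x - 5]].
At the point, J = [[3.000, -4.000], [2.000, -6.500]] (det J = -11.500).
Solving J·Δ = −F gives Δ = (-2.587, -1.565).
Then the next iterate is (x, y)₁ = (-4.087, -0.565).

(-4.087, -0.565)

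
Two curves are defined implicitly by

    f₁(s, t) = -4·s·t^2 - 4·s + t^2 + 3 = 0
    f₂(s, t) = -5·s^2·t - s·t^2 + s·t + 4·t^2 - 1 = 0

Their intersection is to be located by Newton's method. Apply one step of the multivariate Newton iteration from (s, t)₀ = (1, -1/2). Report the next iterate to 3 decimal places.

(0.685, -0.441)

At (1, -1/2): F = (-1.750, 1.750).
Jacobian J = [[-4·t^2 - 4, -8·s·t + 2·t], [-10·s·t - t^2 + t, -5·s^2 - 2·s·t + s + 8·t]].
At the point, J = [[-5.000, 3.000], [4.250, -7.000]] (det J = 22.250).
Solving J·Δ = −F gives Δ = (-0.315, 0.059).
Then the next iterate is (s, t)₁ = (0.685, -0.441).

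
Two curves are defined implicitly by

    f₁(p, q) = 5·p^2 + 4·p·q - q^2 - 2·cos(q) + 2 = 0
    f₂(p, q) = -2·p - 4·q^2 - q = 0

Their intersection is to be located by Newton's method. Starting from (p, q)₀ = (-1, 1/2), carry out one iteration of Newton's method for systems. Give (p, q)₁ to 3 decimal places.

(-0.594, 0.438)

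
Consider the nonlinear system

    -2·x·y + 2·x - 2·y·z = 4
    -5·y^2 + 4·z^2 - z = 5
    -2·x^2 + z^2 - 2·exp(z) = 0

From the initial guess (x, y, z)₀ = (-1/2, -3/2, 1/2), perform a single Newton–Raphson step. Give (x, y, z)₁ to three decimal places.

(0.765, -0.362, 0.058)

At (-1/2, -3/2, 1/2): F = (-5.000, -15.750, -3.54744).
Jacobian J = [[-2·y + 2, -2·x - 2·z, -2·y], [0, -10·y, 8·z - 1], [-4·x, 0, 2·z - 2·exp(z)]].
At the point, J = [[5.000, 0.000, 3.000], [0.000, 15.000, 3.000], [2.000, 0.000, -2.29744]] (det J = -262.30819).
Solving J·Δ = −F gives Δ = (1.265, 1.138, -0.442).
Then the next iterate is (x, y, z)₁ = (0.765, -0.362, 0.058).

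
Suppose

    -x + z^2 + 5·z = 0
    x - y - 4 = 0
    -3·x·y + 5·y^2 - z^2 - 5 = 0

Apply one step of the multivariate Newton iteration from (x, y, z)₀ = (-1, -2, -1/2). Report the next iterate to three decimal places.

(4.587, 0.587, 1.209)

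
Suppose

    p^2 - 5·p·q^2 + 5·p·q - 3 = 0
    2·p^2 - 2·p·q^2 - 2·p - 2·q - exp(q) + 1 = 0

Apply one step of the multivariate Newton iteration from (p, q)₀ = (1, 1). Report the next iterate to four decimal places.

(0.3603, 0.3441)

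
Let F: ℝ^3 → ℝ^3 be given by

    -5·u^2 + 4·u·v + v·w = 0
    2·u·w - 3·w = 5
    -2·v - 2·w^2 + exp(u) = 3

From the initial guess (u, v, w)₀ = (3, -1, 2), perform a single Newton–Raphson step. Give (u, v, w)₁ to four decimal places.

At (3, -1, 2): F = (-59.0000, 1.0000, 11.085537).
Jacobian J = [[-10·u + 4·v, 4·u + w, v], [2·w, 0, 2·u - 3], [exp(u), -2, -4·w]].
At the point, J = [[-34.0000, 14.0000, -1.0000], [4.0000, 0.0000, 3.0000], [20.085537, -2.0000, -8.0000]] (det J = 1095.592551).
Solving J·Δ = −F gives Δ = (-0.2059, 3.7100, -0.0588).
Then the next iterate is (u, v, w)₁ = (2.7941, 2.7100, 1.9412).

(2.7941, 2.7100, 1.9412)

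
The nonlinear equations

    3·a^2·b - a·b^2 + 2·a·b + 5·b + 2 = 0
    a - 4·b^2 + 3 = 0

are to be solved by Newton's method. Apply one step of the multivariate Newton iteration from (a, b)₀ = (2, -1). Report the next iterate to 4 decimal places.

(0.6690, -0.9586)

At (2, -1): F = (-21.0000, 1.0000).
Jacobian J = [[6·a·b - b^2 + 2·b, 3·a^2 - 2·a·b + 2·a + 5], [1, -8·b]].
At the point, J = [[-15.0000, 25.0000], [1.0000, 8.0000]] (det J = -145.0000).
Solving J·Δ = −F gives Δ = (-1.3310, 0.0414).
Then the next iterate is (a, b)₁ = (0.6690, -0.9586).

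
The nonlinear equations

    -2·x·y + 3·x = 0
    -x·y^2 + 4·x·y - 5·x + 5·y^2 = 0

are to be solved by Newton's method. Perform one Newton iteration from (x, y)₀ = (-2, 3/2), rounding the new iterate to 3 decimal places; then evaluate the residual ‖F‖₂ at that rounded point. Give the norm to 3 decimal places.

At (-2, 3/2): F = (0.000, 13.750).
Jacobian J = [[-2·y + 3, -2·x], [-y^2 + 4·y - 5, -2·x·y + 4·x + 10·y]].
At the point, J = [[0.000, 4.000], [-1.250, 13.000]] (det J = 5.000).
Solving J·Δ = −F gives Δ = (11.000, 0.000).
Then the next iterate is (x, y)₁ = (9.000, 1.500).
Re-evaluating at (9.000, 1.500): F = (0.000, 0.000), so ‖F‖₂ = 0.000.

0.000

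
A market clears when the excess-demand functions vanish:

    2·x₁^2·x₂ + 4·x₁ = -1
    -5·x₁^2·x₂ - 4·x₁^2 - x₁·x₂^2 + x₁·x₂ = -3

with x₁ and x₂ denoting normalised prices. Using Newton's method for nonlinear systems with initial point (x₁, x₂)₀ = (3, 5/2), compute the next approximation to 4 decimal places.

(-2.4746, 9.6186)

At (3, 5/2): F = (58.0000, -156.7500).
Jacobian J = [[4·x₁·x₂ + 4, 2·x₁^2], [-10·x₁·x₂ - 8·x₁ - x₂^2 + x₂, -5·x₁^2 - 2·x₁·x₂ + x₁]].
At the point, J = [[34.0000, 18.0000], [-102.7500, -57.0000]] (det J = -88.5000).
Solving J·Δ = −F gives Δ = (-5.4746, 7.1186).
Then the next iterate is (x₁, x₂)₁ = (-2.4746, 9.6186).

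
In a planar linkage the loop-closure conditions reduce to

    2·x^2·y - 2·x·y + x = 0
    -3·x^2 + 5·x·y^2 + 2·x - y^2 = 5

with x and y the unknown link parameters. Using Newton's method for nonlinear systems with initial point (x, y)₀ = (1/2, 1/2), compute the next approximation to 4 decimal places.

(1.6154, 3.2308)

At (1/2, 1/2): F = (0.2500, -4.3750).
Jacobian J = [[4·x·y - 2·y + 1, 2·x^2 - 2·x], [-6·x + 5·y^2 + 2, 10·x·y - 2·y]].
At the point, J = [[1.0000, -0.5000], [0.2500, 1.5000]] (det J = 1.6250).
Solving J·Δ = −F gives Δ = (1.1154, 2.7308).
Then the next iterate is (x, y)₁ = (1.6154, 3.2308).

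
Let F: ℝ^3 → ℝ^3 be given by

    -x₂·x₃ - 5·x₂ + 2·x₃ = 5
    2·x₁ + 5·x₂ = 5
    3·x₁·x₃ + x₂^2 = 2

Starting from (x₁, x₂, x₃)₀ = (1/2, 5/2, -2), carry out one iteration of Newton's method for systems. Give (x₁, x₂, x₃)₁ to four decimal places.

(-8.9205, 4.5682, -47.4091)

At (1/2, 5/2, -2): F = (-16.5000, 8.5000, 1.2500).
Jacobian J = [[0, -x₃ - 5, -x₂ + 2], [2, 5, 0], [3·x₃, 2·x₂, 3·x₁]].
At the point, J = [[0.0000, -3.0000, -0.5000], [2.0000, 5.0000, 0.0000], [-6.0000, 5.0000, 1.5000]] (det J = -11.0000).
Solving J·Δ = −F gives Δ = (-9.4205, 2.0682, -45.4091).
Then the next iterate is (x₁, x₂, x₃)₁ = (-8.9205, 4.5682, -47.4091).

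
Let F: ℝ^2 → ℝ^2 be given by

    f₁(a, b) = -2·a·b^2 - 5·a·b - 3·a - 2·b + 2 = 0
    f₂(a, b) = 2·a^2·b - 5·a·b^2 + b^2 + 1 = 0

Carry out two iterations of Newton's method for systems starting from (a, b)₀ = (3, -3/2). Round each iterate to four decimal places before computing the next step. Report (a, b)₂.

At (3, -3/2): F = (5.0000, -57.5000).
Jacobian J = [[-2·b^2 - 5·b - 3, -4·a·b - 5·a - 2], [4·a·b - 5·b^2, 2·a^2 - 10·a·b + 2·b]].
At the point, J = [[0.0000, 1.0000], [-29.2500, 60.0000]] (det J = 29.2500).
Solving J·Δ = −F gives Δ = (-12.2222, -5.0000).
Then the next iterate is (a, b)₁ = (-9.2222, -6.5000).
Round to (-9.2222, -6.5000) and repeat: F = (522.2210, 885.803103), J = [[-55.0000, -195.6662], [28.5272, -442.345054]].
Δ = (1.9284, 2.1269), so (a, b)₂ = (-7.2938, -4.3731).

(-7.2938, -4.3731)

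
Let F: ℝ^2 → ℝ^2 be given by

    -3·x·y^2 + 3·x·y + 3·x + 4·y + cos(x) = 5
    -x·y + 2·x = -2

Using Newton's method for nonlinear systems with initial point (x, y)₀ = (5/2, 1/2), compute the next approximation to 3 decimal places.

(-0.161, 1.203)

At (5/2, 1/2): F = (5.57386, 5.750).
Jacobian J = [[-3·y^2 + 3·y - sin(x) + 3, -6·x·y + 3·x + 4], [-y + 2, -x]].
At the point, J = [[3.15153, 4.000], [1.500, -2.500]] (det J = -13.87882).
Solving J·Δ = −F gives Δ = (-2.661, 0.703).
Then the next iterate is (x, y)₁ = (-0.161, 1.203).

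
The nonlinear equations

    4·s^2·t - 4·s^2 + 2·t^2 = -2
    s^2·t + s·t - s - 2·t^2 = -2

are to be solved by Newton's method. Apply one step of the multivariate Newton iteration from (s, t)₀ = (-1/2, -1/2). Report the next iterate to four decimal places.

(-0.9079, -1.9474)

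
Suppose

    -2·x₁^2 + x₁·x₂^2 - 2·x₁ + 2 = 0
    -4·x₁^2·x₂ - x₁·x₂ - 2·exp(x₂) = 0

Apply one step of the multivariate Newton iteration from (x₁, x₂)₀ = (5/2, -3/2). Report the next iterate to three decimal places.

(1.356, -1.329)

At (5/2, -3/2): F = (-9.875, 40.80374).
Jacobian J = [[-4·x₁ + x₂^2 - 2, 2·x₁·x₂], [-8·x₁·x₂ - x₂, -4·x₁^2 - x₁ - 2·exp(x₂)]].
At the point, J = [[-9.750, -7.500], [31.500, -27.94626]] (det J = 508.72604).
Solving J·Δ = −F gives Δ = (-1.144, 0.171).
Then the next iterate is (x₁, x₂)₁ = (1.356, -1.329).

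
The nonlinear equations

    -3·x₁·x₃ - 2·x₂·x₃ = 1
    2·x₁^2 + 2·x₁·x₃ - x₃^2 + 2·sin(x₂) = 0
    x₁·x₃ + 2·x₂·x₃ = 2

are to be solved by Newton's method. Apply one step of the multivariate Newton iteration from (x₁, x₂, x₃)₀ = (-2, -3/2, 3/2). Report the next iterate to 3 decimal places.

(-1.677, 0.659, 0.992)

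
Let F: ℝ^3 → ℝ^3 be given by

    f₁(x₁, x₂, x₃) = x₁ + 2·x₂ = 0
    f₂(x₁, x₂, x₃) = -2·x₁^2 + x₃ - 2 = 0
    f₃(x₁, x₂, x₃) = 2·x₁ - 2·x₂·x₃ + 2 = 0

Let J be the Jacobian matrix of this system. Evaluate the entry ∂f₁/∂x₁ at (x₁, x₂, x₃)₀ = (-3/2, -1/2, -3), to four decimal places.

1.0000

∂f₁/∂x₁ = 1.
At (-3/2, -1/2, -3) this is 1.0000.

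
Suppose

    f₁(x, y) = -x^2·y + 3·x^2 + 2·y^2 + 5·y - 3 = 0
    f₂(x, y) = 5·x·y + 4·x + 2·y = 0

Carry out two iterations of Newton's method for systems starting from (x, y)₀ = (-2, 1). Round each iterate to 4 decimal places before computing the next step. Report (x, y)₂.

At (-2, 1): F = (12.0000, -16.0000).
Jacobian J = [[-2·x·y + 6·x, -x^2 + 4·y + 5], [5·y + 4, 5·x + 2]].
At the point, J = [[-8.0000, 5.0000], [9.0000, -8.0000]] (det J = 19.0000).
Solving J·Δ = −F gives Δ = (0.8421, -1.0526).
Then the next iterate is (x, y)₁ = (-1.1579, -0.0526).
Round to (-1.1579, -0.0526) and repeat: F = (0.835253, -4.432272), J = [[-7.069211, 3.448868], [3.7370, -3.7895]].
Δ = (-0.8720, -2.0295), so (x, y)₂ = (-2.0299, -2.0821).

(-2.0299, -2.0821)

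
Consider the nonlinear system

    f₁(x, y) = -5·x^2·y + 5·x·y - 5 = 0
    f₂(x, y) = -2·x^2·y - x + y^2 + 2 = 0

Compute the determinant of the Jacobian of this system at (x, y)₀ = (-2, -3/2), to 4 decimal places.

22.5000

J = [[-10·x·y + 5·y, -5·x^2 + 5·x], [-4·x·y - 1, -2·x^2 + 2·y]].
At the point, J = [[-37.5000, -30.0000], [-13.0000, -11.0000]].
det J = 22.5000.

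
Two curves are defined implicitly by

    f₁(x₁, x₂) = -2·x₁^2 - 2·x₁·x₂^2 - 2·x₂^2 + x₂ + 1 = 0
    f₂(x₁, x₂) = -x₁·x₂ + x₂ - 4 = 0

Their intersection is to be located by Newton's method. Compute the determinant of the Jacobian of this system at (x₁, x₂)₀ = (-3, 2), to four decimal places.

J = [[-4·x₁ - 2·x₂^2, -4·x₁·x₂ - 4·x₂ + 1], [-x₂, -x₁ + 1]].
At the point, J = [[4.0000, 17.0000], [-2.0000, 4.0000]].
det J = 50.0000.

50.0000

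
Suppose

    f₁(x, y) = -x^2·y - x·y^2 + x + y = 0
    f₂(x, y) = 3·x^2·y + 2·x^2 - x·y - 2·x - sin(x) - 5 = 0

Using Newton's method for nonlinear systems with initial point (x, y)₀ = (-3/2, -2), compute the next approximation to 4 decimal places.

At (-3/2, -2): F = (7.0000, -13.002505).
Jacobian J = [[-2·x·y - y^2 + 1, -x^2 - 2·x·y + 1], [6·x·y + 4·x - y - cos(x) - 2, 3·x^2 - x]].
At the point, J = [[-9.0000, -7.2500], [11.929263, 8.2500]] (det J = 12.237155).
Solving J·Δ = −F gives Δ = (2.9842, -2.7390).
Then the next iterate is (x, y)₁ = (1.4842, -4.7390).

(1.4842, -4.7390)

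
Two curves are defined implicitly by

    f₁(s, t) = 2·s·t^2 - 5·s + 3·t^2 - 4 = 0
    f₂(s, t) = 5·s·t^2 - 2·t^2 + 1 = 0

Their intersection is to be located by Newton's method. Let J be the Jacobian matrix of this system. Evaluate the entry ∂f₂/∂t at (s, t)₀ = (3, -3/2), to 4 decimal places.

-39.0000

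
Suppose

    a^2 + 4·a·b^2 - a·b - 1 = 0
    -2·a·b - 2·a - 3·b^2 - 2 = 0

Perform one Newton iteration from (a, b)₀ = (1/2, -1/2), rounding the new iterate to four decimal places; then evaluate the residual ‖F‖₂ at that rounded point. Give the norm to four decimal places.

At (1/2, -1/2): F = (0.0000, -3.2500).
Jacobian J = [[2·a + 4·b^2 - b, 8·a·b - a], [-2·b - 2, -2·a - 6·b]].
At the point, J = [[2.5000, -2.5000], [-1.0000, 2.0000]] (det J = 2.5000).
Solving J·Δ = −F gives Δ = (3.2500, 3.2500).
Then the next iterate is (a, b)₁ = (3.7500, 2.7500).
Re-evaluating at (3.7500, 2.7500): F = (116.1875, -52.8125), so ‖F‖₂ = 127.6272.

127.6272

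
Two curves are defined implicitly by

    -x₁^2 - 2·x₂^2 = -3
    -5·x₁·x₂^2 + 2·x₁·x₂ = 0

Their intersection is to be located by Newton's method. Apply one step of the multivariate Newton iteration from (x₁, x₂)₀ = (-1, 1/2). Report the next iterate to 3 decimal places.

At (-1, 1/2): F = (1.500, 0.250).
Jacobian J = [[-2·x₁, -4·x₂], [-5·x₂^2 + 2·x₂, -10·x₁·x₂ + 2·x₁]].
At the point, J = [[2.000, -2.000], [-0.250, 3.000]] (det J = 5.500).
Solving J·Δ = −F gives Δ = (-0.909, -0.159).
Then the next iterate is (x₁, x₂)₁ = (-1.909, 0.341).

(-1.909, 0.341)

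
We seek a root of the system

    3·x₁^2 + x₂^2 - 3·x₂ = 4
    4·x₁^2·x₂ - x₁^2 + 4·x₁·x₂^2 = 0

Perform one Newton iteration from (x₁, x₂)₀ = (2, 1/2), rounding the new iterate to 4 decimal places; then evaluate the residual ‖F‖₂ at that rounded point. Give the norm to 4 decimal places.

At (2, 1/2): F = (6.7500, 6.0000).
Jacobian J = [[6·x₁, 2·x₂ - 3], [8·x₁·x₂ - 2·x₁ + 4·x₂^2, 4·x₁^2 + 8·x₁·x₂]].
At the point, J = [[12.0000, -2.0000], [5.0000, 24.0000]] (det J = 298.0000).
Solving J·Δ = −F gives Δ = (-0.5839, -0.1284).
Then the next iterate is (x₁, x₂)₁ = (1.4161, 0.3716).
Re-evaluating at (1.4161, 0.3716): F = (1.039304, 1.757575), so ‖F‖₂ = 2.0419.

2.0419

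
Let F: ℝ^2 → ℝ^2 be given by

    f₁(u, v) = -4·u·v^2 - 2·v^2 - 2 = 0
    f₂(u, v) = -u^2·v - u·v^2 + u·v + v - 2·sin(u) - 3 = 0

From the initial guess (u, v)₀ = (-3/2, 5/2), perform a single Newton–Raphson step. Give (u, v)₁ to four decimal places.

(-1.0844, 1.8695)

At (-3/2, 5/2): F = (23.0000, 1.494990).
Jacobian J = [[-4·v^2, -8·u·v - 4·v], [-2·u·v - v^2 + v - 2·cos(u), -u^2 - 2·u·v + u + 1]].
At the point, J = [[-25.0000, 20.0000], [3.608526, 4.7500]] (det J = -190.920512).
Solving J·Δ = −F gives Δ = (0.4156, -0.6305).
Then the next iterate is (u, v)₁ = (-1.0844, 1.8695).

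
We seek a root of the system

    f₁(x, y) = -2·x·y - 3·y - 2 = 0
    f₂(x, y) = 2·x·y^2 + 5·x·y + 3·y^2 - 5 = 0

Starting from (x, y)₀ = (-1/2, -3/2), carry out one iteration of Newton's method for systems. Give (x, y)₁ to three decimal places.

(-0.563, -1.095)

At (-1/2, -3/2): F = (1.000, 3.250).
Jacobian J = [[-2·y, -2·x - 3], [2·y^2 + 5·y, 4·x·y + 5·x + 6·y]].
At the point, J = [[3.000, -2.000], [-3.000, -8.500]] (det J = -31.500).
Solving J·Δ = −F gives Δ = (-0.063, 0.405).
Then the next iterate is (x, y)₁ = (-0.563, -1.095).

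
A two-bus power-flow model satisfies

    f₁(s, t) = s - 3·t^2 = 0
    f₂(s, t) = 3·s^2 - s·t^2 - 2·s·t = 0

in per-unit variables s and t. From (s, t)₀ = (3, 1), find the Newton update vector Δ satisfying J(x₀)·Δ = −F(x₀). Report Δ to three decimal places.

At (3, 1): F = (0.000, 18.000).
Jacobian J = [[1, -6·t], [6·s - t^2 - 2·t, -2·s·t - 2·s]].
At the point, J = [[1.000, -6.000], [15.000, -12.000]] (det J = 78.000).
Solving J·Δ = −F gives Δ = (-1.385, -0.231).

(-1.385, -0.231)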